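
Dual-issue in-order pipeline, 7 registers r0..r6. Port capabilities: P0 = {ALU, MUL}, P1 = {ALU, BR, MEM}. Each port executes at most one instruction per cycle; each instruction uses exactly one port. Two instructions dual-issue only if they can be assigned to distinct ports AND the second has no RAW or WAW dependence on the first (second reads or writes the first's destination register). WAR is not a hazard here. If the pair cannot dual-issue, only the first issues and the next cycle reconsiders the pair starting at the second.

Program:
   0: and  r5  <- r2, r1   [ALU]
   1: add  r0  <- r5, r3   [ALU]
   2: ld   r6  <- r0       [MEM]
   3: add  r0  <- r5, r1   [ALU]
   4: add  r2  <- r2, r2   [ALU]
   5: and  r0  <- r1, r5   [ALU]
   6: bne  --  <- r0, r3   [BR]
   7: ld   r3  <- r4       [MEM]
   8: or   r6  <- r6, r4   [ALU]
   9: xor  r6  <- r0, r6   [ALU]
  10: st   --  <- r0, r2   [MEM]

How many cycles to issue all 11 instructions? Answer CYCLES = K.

  cy0 -> i0 (and.ALU) RAW r5
  cy1 -> i1 (add.ALU) RAW r0
  cy2 -> i2&i3 (ld.MEM;add.ALU) pair
  cy3 -> i4&i5 (add.ALU;and.ALU) pair
  cy4 -> i6 (bne.BR) no-port BR/MEM
  cy5 -> i7&i8 (ld.MEM;or.ALU) pair
  cy6 -> i9&i10 (xor.ALU;st.MEM) pair

CYCLES = 7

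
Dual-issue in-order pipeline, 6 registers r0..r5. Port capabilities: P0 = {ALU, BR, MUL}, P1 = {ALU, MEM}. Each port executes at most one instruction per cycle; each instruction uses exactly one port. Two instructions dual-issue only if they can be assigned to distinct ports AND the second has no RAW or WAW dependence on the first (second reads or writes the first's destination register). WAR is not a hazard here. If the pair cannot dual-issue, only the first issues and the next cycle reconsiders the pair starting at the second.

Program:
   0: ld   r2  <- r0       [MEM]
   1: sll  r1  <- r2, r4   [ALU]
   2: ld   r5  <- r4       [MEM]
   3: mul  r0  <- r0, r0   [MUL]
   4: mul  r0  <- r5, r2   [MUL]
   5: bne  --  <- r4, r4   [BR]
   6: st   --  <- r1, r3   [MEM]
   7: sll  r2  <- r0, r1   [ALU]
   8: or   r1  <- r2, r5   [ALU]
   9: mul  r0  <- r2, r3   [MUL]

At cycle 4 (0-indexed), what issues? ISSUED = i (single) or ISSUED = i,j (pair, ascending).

ISSUED = 5,6

t=0 i0:ld ; RAW r2
t=1 i1+i2:sll+ld ; pair
t=2 i3:mul ; no-port MUL/MUL
t=3 i4:mul ; no-port MUL/BR
t=4 i5+i6:bne+st ; pair
t=5 i7:sll ; RAW r2
t=6 i8+i9:or+mul ; pair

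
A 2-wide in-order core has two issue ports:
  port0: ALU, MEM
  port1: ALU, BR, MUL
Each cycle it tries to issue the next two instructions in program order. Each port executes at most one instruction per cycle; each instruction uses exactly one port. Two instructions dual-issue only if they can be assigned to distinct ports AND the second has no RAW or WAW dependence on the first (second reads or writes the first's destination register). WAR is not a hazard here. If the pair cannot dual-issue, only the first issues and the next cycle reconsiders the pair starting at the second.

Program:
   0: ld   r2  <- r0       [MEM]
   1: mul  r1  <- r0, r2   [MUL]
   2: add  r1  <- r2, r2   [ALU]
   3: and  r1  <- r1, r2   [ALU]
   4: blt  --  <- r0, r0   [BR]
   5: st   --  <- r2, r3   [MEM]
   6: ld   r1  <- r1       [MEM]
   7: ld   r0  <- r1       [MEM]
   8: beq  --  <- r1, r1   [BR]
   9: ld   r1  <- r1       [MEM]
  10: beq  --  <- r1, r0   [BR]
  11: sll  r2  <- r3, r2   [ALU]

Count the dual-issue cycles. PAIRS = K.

[0] i0  ld  -- RAW r2
[1] i1  mul  -- WAW r1
[2] i2  add  -- RAW+WAW r1
[3] i3,i4  and blt  -- dual
[4] i5  st  -- no-port MEM/MEM
[5] i6  ld  -- no-port MEM/MEM
[6] i7,i8  ld beq  -- dual
[7] i9  ld  -- RAW r1
[8] i10,i11  beq sll  -- dual

PAIRS = 3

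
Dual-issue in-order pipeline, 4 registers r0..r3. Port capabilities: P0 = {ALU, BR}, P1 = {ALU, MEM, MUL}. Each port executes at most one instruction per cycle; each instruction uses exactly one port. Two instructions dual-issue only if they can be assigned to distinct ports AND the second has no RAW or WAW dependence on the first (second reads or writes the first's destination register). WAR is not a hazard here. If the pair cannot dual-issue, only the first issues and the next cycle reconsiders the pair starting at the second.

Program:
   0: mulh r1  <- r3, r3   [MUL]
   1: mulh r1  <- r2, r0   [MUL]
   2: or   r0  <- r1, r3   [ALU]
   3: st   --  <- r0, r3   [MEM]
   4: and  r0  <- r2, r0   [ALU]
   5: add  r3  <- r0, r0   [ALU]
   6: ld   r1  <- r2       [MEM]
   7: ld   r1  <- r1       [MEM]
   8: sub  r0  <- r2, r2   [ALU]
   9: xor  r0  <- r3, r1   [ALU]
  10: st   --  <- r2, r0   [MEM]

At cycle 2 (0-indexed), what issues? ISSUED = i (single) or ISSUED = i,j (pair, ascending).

[0] i0  mulh.MUL  -- no-port MUL/MUL
[1] i1  mulh.MUL  -- RAW r1
[2] i2  or.ALU  -- RAW r0
[3] i3+i4  st.MEM and.ALU  -- pair
[4] i5+i6  add.ALU ld.MEM  -- pair
[5] i7+i8  ld.MEM sub.ALU  -- pair
[6] i9  xor.ALU  -- RAW r0
[7] i10  st.MEM  -- tail

ISSUED = 2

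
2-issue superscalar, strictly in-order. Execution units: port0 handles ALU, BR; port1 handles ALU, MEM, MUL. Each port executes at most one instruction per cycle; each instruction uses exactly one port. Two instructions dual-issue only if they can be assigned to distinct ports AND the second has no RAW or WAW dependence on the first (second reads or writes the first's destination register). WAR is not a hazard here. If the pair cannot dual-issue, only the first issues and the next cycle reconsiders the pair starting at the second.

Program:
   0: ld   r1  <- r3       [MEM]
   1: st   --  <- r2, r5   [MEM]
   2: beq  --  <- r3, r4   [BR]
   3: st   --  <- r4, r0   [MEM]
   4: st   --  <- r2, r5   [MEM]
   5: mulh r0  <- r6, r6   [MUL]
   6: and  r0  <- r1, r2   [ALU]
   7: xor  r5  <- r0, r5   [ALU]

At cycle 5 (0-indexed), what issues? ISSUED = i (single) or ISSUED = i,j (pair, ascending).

c0: i0 ld.MEM  no-port MEM/MEM
c1: i1+i2 st.MEM beq.BR  2-wide
c2: i3 st.MEM  no-port MEM/MEM
c3: i4 st.MEM  no-port MEM/MUL
c4: i5 mulh.MUL  WAW r0
c5: i6 and.ALU  RAW r0
c6: i7 xor.ALU  tail

ISSUED = 6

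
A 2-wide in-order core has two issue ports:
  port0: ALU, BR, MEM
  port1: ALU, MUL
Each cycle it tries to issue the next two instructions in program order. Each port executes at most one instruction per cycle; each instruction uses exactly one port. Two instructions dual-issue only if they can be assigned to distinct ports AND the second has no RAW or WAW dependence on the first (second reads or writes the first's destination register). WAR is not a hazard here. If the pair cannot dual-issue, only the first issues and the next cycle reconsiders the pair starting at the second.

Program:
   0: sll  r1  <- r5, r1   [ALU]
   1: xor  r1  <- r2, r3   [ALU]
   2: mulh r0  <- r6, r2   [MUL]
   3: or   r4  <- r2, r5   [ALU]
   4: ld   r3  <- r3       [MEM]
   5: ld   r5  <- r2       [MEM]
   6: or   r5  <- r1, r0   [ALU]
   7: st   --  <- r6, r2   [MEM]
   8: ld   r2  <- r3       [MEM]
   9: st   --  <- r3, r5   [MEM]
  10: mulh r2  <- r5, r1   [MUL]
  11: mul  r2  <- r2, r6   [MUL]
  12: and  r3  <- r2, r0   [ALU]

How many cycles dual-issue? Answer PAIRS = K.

  cy0 -> i0 (sll) WAW r1
  cy1 -> i1&i2 (xor/mulh) dual
  cy2 -> i3&i4 (or/ld) dual
  cy3 -> i5 (ld) WAW r5
  cy4 -> i6&i7 (or/st) dual
  cy5 -> i8 (ld) no-port MEM/MEM
  cy6 -> i9&i10 (st/mulh) dual
  cy7 -> i11 (mul) RAW r2
  cy8 -> i12 (and) tail

PAIRS = 4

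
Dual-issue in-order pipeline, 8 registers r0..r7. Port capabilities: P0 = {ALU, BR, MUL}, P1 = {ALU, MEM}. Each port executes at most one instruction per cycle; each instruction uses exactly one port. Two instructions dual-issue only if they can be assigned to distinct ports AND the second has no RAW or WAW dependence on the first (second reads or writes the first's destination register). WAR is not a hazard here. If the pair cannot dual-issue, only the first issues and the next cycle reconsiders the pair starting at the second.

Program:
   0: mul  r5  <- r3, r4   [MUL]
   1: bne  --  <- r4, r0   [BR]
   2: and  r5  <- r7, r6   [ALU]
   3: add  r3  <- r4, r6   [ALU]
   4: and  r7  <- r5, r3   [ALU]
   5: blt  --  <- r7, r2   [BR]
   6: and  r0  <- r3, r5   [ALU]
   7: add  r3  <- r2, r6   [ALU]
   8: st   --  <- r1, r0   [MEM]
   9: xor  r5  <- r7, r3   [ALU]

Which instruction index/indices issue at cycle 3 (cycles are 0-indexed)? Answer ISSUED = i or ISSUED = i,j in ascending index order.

[0] i0  mul  -- no-port MUL/BR
[1] i1+i2  bne and  -- dual
[2] i3  add  -- RAW r3
[3] i4  and  -- RAW r7
[4] i5+i6  blt and  -- dual
[5] i7+i8  add st  -- dual
[6] i9  xor  -- tail

ISSUED = 4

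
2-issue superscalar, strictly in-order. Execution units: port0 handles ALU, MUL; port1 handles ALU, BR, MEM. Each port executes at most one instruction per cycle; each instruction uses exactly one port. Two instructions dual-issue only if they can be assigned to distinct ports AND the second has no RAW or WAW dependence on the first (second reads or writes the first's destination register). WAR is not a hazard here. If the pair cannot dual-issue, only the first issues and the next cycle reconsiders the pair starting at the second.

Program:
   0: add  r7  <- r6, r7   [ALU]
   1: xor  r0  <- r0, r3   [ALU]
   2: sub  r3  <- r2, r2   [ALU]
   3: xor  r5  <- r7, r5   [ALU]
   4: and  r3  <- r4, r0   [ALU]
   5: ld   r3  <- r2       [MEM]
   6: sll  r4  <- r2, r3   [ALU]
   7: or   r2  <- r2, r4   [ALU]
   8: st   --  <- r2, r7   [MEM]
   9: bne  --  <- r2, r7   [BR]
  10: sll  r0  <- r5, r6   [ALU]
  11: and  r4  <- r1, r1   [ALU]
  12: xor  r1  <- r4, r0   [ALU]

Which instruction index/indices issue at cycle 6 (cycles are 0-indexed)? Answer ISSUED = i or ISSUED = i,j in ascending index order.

ISSUED = 8

c0: i0,i1 add.ALU+xor.ALU  2-wide
c1: i2,i3 sub.ALU+xor.ALU  2-wide
c2: i4 and.ALU  WAW r3
c3: i5 ld.MEM  RAW r3
c4: i6 sll.ALU  RAW r4
c5: i7 or.ALU  RAW r2
c6: i8 st.MEM  no-port MEM/BR
c7: i9,i10 bne.BR+sll.ALU  2-wide
c8: i11 and.ALU  RAW r4
c9: i12 xor.ALU  tail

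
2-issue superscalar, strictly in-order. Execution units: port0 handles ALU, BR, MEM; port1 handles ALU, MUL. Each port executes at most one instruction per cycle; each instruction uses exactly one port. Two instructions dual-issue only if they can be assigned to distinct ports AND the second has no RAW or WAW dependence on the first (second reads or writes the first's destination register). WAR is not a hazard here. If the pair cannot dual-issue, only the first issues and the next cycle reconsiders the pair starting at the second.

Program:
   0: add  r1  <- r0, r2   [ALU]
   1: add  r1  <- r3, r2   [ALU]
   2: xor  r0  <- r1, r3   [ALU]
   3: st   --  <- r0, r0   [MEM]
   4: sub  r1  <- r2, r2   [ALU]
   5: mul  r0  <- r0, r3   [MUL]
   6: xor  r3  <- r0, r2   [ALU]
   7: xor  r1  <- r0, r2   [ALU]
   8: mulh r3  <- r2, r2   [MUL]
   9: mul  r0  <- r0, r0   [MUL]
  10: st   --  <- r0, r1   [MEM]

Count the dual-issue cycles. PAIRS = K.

  cy0 -> i0 (add) WAW r1
  cy1 -> i1 (add) RAW r1
  cy2 -> i2 (xor) RAW r0
  cy3 -> i3+i4 (st sub) dual
  cy4 -> i5 (mul) RAW r0
  cy5 -> i6+i7 (xor xor) dual
  cy6 -> i8 (mulh) no-port MUL/MUL
  cy7 -> i9 (mul) RAW r0
  cy8 -> i10 (st) tail

PAIRS = 2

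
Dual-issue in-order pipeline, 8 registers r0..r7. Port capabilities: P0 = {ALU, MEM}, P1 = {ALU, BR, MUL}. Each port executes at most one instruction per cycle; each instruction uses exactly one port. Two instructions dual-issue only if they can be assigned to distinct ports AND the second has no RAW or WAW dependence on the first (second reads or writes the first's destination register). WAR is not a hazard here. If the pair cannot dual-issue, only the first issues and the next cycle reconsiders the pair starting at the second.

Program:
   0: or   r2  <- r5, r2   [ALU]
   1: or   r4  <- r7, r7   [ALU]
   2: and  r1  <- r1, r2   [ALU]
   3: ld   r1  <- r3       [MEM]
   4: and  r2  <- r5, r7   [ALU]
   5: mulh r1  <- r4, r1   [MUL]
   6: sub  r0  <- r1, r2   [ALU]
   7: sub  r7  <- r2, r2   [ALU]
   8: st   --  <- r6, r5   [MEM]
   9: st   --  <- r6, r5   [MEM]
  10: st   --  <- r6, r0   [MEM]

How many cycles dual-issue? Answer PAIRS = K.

[0] i0/i1  or.ALU;or.ALU  -- 2-wide
[1] i2  and.ALU  -- WAW r1
[2] i3/i4  ld.MEM;and.ALU  -- 2-wide
[3] i5  mulh.MUL  -- RAW r1
[4] i6/i7  sub.ALU;sub.ALU  -- 2-wide
[5] i8  st.MEM  -- no-port MEM/MEM
[6] i9  st.MEM  -- no-port MEM/MEM
[7] i10  st.MEM  -- tail

PAIRS = 3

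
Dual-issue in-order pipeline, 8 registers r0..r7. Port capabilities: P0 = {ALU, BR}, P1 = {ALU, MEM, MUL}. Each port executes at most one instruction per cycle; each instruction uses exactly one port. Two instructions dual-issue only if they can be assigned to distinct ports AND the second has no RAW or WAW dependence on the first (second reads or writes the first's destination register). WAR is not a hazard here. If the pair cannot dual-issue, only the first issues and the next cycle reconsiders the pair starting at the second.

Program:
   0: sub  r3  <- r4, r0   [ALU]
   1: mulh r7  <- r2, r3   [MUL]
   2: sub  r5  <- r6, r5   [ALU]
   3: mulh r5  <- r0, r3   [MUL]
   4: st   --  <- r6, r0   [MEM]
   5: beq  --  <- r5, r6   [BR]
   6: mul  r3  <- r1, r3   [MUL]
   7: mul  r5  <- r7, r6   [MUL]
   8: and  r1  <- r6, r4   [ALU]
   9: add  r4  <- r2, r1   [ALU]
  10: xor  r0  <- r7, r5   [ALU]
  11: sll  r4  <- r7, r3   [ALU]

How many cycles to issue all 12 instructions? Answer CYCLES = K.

CYCLES = 8

#0 head=0: sub.ALU i0 RAW r3
#1 head=1: mulh.MUL sub.ALU i1&i2 2-wide
#2 head=3: mulh.MUL i3 no-port MUL/MEM
#3 head=4: st.MEM beq.BR i4&i5 2-wide
#4 head=6: mul.MUL i6 no-port MUL/MUL
#5 head=7: mul.MUL and.ALU i7&i8 2-wide
#6 head=9: add.ALU xor.ALU i9&i10 2-wide
#7 head=11: sll.ALU i11 tail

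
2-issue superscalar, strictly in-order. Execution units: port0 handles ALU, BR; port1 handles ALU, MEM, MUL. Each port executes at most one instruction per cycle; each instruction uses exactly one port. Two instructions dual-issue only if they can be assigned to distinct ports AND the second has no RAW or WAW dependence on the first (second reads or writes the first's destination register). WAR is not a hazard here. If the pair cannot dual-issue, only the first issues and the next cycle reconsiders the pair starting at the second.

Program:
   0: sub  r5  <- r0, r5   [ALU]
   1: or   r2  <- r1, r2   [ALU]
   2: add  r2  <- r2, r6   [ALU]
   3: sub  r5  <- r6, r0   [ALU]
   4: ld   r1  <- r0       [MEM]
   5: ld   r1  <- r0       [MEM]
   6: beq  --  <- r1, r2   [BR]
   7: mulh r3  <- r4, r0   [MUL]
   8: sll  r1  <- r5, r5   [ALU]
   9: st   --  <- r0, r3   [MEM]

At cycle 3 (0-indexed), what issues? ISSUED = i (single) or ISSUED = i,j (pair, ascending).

ISSUED = 5

[0] i0+i1  sub.ALU+or.ALU  -- 2-wide
[1] i2+i3  add.ALU+sub.ALU  -- 2-wide
[2] i4  ld.MEM  -- no-port MEM/MEM
[3] i5  ld.MEM  -- RAW r1
[4] i6+i7  beq.BR+mulh.MUL  -- 2-wide
[5] i8+i9  sll.ALU+st.MEM  -- 2-wide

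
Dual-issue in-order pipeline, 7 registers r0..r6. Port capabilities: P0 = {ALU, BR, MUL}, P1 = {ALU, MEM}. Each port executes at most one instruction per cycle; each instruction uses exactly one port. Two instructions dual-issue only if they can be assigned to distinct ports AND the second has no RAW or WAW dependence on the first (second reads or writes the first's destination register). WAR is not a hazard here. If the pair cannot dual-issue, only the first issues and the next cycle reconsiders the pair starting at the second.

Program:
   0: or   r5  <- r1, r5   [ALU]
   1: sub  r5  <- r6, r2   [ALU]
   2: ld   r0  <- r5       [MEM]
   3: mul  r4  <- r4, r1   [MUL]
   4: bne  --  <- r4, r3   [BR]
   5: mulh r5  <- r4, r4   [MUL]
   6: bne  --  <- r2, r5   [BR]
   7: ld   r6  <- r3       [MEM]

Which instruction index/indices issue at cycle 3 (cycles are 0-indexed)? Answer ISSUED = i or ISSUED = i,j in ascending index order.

ISSUED = 4

  cy0 -> i0 (or.ALU) WAW r5
  cy1 -> i1 (sub.ALU) RAW r5
  cy2 -> i2&i3 (ld.MEM mul.MUL) dual
  cy3 -> i4 (bne.BR) no-port BR/MUL
  cy4 -> i5 (mulh.MUL) no-port MUL/BR
  cy5 -> i6&i7 (bne.BR ld.MEM) dual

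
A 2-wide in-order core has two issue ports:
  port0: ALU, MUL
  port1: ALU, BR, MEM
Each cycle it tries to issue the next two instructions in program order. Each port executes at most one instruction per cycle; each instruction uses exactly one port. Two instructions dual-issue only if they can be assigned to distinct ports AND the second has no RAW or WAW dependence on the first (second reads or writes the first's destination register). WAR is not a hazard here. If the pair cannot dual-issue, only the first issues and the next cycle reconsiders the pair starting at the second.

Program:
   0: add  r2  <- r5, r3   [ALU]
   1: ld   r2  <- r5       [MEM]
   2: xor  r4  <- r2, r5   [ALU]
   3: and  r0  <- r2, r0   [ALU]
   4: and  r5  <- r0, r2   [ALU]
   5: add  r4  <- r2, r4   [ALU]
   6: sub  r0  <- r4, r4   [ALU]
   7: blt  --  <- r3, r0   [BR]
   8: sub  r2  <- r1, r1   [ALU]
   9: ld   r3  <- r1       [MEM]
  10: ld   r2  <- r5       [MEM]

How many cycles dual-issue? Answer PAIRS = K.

PAIRS = 3

t=0 i0:add ; WAW r2
t=1 i1:ld ; RAW r2
t=2 i2&i3:xor and ; dual
t=3 i4&i5:and add ; dual
t=4 i6:sub ; RAW r0
t=5 i7&i8:blt sub ; dual
t=6 i9:ld ; no-port MEM/MEM
t=7 i10:ld ; tail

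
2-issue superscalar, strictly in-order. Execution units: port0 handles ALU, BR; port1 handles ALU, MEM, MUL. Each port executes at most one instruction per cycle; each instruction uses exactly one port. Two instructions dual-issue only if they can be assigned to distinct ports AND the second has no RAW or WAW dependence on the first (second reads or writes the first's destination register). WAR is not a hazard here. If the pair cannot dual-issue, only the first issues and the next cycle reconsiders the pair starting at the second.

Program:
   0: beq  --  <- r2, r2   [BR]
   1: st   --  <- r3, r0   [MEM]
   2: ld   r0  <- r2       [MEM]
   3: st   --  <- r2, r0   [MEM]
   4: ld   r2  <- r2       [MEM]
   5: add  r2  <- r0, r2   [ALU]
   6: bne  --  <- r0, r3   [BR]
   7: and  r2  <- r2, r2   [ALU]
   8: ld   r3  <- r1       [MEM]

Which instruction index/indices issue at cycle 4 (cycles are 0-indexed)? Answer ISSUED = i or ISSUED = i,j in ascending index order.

ISSUED = 5,6

#0 head=0: beq+st i0,i1 dual
#1 head=2: ld i2 no-port MEM/MEM
#2 head=3: st i3 no-port MEM/MEM
#3 head=4: ld i4 RAW+WAW r2
#4 head=5: add+bne i5,i6 dual
#5 head=7: and+ld i7,i8 dual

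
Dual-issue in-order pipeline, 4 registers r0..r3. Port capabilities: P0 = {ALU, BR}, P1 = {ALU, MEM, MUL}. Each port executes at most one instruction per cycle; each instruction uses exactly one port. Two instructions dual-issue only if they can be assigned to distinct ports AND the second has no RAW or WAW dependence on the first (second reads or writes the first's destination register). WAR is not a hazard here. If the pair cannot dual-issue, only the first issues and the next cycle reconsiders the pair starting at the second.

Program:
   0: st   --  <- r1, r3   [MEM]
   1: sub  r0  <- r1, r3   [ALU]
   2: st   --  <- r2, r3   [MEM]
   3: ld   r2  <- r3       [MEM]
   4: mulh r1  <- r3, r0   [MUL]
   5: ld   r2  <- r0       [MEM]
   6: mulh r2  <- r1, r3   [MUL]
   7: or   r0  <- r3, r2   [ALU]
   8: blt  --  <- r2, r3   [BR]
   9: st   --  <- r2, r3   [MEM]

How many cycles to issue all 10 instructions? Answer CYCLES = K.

#0 head=0: st/sub i0/i1 2-wide
#1 head=2: st i2 no-port MEM/MEM
#2 head=3: ld i3 no-port MEM/MUL
#3 head=4: mulh i4 no-port MUL/MEM
#4 head=5: ld i5 no-port MEM/MUL
#5 head=6: mulh i6 RAW r2
#6 head=7: or/blt i7/i8 2-wide
#7 head=9: st i9 tail

CYCLES = 8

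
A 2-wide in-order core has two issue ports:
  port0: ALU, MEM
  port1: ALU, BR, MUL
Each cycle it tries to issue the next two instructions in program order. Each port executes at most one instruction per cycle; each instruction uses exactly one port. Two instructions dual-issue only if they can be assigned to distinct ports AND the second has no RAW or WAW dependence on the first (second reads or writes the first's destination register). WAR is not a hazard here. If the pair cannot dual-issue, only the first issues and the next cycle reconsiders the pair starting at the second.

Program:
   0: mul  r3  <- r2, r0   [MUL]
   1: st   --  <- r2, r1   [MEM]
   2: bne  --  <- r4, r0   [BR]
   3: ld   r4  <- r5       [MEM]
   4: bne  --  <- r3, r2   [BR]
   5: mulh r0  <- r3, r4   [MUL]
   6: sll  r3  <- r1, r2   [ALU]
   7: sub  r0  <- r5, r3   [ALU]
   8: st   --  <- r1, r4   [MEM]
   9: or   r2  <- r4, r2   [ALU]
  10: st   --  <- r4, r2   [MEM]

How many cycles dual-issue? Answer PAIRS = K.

c0: i0+i1 mul.MUL st.MEM  dual
c1: i2+i3 bne.BR ld.MEM  dual
c2: i4 bne.BR  no-port BR/MUL
c3: i5+i6 mulh.MUL sll.ALU  dual
c4: i7+i8 sub.ALU st.MEM  dual
c5: i9 or.ALU  RAW r2
c6: i10 st.MEM  tail

PAIRS = 4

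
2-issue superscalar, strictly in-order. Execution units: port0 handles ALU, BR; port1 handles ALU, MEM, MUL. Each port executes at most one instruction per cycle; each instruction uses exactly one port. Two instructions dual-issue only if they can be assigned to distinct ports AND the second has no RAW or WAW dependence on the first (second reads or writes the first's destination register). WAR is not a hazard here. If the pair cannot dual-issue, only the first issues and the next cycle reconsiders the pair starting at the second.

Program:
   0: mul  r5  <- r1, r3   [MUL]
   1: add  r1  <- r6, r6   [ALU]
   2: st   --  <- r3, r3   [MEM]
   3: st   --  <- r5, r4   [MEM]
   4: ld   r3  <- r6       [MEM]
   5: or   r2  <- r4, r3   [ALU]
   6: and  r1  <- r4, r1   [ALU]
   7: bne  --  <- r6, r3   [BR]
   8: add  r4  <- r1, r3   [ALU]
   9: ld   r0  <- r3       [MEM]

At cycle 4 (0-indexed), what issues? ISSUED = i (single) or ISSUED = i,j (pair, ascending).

#0 head=0: mul.MUL/add.ALU i0+i1 pair
#1 head=2: st.MEM i2 no-port MEM/MEM
#2 head=3: st.MEM i3 no-port MEM/MEM
#3 head=4: ld.MEM i4 RAW r3
#4 head=5: or.ALU/and.ALU i5+i6 pair
#5 head=7: bne.BR/add.ALU i7+i8 pair
#6 head=9: ld.MEM i9 tail

ISSUED = 5,6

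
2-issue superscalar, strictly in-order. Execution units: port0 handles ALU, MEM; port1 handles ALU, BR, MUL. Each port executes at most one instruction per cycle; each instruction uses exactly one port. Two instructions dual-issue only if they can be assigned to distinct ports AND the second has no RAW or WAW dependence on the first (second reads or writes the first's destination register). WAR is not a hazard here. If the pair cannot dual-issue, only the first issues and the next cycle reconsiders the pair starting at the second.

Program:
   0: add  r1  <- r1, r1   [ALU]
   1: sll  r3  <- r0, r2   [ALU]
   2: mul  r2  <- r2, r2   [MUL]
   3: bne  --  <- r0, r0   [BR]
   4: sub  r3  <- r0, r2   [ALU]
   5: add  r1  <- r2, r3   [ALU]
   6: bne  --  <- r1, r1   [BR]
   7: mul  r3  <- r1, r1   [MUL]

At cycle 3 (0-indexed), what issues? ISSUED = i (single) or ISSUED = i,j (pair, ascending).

ISSUED = 5

#0 head=0: add/sll i0&i1 pair
#1 head=2: mul i2 no-port MUL/BR
#2 head=3: bne/sub i3&i4 pair
#3 head=5: add i5 RAW r1
#4 head=6: bne i6 no-port BR/MUL
#5 head=7: mul i7 tail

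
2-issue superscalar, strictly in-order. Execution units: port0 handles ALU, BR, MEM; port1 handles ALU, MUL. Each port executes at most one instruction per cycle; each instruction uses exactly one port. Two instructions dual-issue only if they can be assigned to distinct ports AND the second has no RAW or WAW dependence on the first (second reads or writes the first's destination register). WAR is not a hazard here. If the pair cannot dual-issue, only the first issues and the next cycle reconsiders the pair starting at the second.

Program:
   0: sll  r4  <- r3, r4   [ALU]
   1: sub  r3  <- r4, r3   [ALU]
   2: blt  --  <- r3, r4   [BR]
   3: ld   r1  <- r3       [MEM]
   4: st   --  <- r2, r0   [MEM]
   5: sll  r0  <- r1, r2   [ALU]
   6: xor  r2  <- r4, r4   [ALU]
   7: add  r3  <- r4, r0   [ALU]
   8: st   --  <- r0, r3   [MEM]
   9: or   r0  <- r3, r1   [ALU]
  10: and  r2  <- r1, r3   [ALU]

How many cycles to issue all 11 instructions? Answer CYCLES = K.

CYCLES = 8

#0 head=0: sll.ALU i0 RAW r4
#1 head=1: sub.ALU i1 RAW r3
#2 head=2: blt.BR i2 no-port BR/MEM
#3 head=3: ld.MEM i3 no-port MEM/MEM
#4 head=4: st.MEM+sll.ALU i4+i5 dual
#5 head=6: xor.ALU+add.ALU i6+i7 dual
#6 head=8: st.MEM+or.ALU i8+i9 dual
#7 head=10: and.ALU i10 tail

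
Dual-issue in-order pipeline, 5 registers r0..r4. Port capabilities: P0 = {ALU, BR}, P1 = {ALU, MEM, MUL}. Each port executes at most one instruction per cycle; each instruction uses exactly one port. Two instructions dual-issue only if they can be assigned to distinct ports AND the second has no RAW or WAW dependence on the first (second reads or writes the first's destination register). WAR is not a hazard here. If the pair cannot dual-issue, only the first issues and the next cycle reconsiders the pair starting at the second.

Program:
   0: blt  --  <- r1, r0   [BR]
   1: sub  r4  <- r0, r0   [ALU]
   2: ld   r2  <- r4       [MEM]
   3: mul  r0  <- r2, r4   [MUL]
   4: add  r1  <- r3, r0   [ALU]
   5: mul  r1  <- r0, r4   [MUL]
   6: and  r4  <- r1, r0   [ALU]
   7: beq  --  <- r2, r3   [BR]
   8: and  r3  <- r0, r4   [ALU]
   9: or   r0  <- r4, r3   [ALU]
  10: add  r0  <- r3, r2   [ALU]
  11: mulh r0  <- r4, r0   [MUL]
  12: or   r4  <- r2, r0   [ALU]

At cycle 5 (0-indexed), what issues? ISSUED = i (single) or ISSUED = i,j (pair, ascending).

ISSUED = 6,7

[0] i0+i1  blt+sub  -- pair
[1] i2  ld  -- no-port MEM/MUL
[2] i3  mul  -- RAW r0
[3] i4  add  -- WAW r1
[4] i5  mul  -- RAW r1
[5] i6+i7  and+beq  -- pair
[6] i8  and  -- RAW r3
[7] i9  or  -- WAW r0
[8] i10  add  -- RAW+WAW r0
[9] i11  mulh  -- RAW r0
[10] i12  or  -- tail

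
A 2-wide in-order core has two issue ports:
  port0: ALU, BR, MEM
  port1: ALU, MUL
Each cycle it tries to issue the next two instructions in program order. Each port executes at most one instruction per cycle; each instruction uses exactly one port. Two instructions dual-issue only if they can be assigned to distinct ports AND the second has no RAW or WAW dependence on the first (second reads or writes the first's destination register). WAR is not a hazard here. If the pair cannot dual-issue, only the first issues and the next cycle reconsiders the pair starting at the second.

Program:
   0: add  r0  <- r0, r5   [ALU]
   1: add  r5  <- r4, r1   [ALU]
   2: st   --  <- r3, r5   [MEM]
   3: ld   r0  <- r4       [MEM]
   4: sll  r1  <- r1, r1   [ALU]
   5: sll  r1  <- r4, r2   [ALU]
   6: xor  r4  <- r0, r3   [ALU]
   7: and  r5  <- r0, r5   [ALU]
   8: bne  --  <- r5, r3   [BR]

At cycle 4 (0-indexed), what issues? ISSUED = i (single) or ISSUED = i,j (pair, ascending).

ISSUED = 7

t=0 i0&i1:add;add ; pair
t=1 i2:st ; no-port MEM/MEM
t=2 i3&i4:ld;sll ; pair
t=3 i5&i6:sll;xor ; pair
t=4 i7:and ; RAW r5
t=5 i8:bne ; tail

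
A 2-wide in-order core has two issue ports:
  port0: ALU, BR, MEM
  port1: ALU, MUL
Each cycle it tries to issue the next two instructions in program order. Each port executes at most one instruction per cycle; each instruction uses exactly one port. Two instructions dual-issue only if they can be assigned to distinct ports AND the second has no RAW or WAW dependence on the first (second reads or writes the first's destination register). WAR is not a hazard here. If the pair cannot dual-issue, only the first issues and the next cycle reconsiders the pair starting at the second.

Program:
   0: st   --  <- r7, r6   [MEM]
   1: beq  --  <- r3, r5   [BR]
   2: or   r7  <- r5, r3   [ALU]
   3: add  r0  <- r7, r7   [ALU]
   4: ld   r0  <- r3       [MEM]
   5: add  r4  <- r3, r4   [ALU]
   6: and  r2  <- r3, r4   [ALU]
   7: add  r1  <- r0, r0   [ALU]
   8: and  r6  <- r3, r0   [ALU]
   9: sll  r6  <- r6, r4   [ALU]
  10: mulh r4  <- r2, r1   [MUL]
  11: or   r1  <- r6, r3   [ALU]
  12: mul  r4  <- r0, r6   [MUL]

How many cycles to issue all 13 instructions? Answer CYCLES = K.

c0: i0 st.MEM  no-port MEM/BR
c1: i1+i2 beq.BR or.ALU  2-wide
c2: i3 add.ALU  WAW r0
c3: i4+i5 ld.MEM add.ALU  2-wide
c4: i6+i7 and.ALU add.ALU  2-wide
c5: i8 and.ALU  RAW+WAW r6
c6: i9+i10 sll.ALU mulh.MUL  2-wide
c7: i11+i12 or.ALU mul.MUL  2-wide

CYCLES = 8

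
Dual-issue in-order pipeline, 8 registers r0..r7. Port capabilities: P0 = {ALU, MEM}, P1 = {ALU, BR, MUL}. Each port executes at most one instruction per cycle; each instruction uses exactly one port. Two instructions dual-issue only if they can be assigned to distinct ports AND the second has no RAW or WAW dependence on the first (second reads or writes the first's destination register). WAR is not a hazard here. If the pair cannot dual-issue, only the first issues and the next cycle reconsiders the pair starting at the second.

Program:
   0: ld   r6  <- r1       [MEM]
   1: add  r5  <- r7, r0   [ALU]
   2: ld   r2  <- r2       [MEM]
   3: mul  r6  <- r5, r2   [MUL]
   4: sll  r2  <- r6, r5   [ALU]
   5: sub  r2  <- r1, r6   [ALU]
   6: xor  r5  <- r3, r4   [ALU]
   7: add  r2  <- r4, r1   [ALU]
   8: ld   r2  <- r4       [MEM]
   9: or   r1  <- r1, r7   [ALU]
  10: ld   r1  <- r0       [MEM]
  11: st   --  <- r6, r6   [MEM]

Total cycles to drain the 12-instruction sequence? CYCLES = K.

  cy0 -> i0&i1 (ld add) dual
  cy1 -> i2 (ld) RAW r2
  cy2 -> i3 (mul) RAW r6
  cy3 -> i4 (sll) WAW r2
  cy4 -> i5&i6 (sub xor) dual
  cy5 -> i7 (add) WAW r2
  cy6 -> i8&i9 (ld or) dual
  cy7 -> i10 (ld) no-port MEM/MEM
  cy8 -> i11 (st) tail

CYCLES = 9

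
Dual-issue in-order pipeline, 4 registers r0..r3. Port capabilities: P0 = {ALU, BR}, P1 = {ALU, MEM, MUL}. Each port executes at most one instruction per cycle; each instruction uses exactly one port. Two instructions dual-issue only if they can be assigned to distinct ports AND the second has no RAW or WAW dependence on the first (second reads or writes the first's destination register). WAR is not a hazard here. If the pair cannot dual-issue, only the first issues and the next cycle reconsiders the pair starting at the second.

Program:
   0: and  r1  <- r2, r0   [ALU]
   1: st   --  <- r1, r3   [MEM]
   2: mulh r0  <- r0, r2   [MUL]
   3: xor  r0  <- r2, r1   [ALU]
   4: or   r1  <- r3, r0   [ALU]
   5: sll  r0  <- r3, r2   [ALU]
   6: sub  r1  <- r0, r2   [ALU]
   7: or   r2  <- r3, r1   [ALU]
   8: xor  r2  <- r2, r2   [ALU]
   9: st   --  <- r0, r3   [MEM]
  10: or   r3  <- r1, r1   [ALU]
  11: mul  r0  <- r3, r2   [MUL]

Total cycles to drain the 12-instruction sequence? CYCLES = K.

CYCLES = 10

t=0 i0:and ; RAW r1
t=1 i1:st ; no-port MEM/MUL
t=2 i2:mulh ; WAW r0
t=3 i3:xor ; RAW r0
t=4 i4,i5:or sll ; pair
t=5 i6:sub ; RAW r1
t=6 i7:or ; RAW+WAW r2
t=7 i8,i9:xor st ; pair
t=8 i10:or ; RAW r3
t=9 i11:mul ; tail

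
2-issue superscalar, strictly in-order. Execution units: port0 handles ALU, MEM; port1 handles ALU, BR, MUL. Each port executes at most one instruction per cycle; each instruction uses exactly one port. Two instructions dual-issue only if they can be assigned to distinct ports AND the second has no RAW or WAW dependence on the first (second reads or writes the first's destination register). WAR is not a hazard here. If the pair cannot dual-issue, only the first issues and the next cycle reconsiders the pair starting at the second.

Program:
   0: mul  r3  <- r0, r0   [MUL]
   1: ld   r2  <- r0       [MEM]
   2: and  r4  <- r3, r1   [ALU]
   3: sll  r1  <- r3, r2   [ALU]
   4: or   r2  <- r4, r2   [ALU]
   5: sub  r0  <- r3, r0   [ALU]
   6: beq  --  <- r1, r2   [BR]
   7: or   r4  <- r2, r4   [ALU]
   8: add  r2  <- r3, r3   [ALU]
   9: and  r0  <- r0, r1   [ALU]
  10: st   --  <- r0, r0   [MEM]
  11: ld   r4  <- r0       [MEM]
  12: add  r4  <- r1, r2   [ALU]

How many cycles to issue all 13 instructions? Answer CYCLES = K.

#0 head=0: mul.MUL+ld.MEM i0/i1 pair
#1 head=2: and.ALU+sll.ALU i2/i3 pair
#2 head=4: or.ALU+sub.ALU i4/i5 pair
#3 head=6: beq.BR+or.ALU i6/i7 pair
#4 head=8: add.ALU+and.ALU i8/i9 pair
#5 head=10: st.MEM i10 no-port MEM/MEM
#6 head=11: ld.MEM i11 WAW r4
#7 head=12: add.ALU i12 tail

CYCLES = 8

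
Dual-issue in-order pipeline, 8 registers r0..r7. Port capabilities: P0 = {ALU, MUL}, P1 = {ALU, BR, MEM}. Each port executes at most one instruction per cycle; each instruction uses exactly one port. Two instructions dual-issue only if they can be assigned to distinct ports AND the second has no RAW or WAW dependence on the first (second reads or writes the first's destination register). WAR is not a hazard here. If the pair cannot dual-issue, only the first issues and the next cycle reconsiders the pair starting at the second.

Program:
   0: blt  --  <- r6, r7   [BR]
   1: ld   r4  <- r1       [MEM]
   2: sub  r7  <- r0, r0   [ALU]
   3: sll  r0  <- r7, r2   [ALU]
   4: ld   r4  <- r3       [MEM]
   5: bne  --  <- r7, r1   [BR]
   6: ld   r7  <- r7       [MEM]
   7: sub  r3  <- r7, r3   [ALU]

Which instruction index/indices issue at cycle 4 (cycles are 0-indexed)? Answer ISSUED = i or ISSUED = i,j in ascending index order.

#0 head=0: blt.BR i0 no-port BR/MEM
#1 head=1: ld.MEM;sub.ALU i1+i2 2-wide
#2 head=3: sll.ALU;ld.MEM i3+i4 2-wide
#3 head=5: bne.BR i5 no-port BR/MEM
#4 head=6: ld.MEM i6 RAW r7
#5 head=7: sub.ALU i7 tail

ISSUED = 6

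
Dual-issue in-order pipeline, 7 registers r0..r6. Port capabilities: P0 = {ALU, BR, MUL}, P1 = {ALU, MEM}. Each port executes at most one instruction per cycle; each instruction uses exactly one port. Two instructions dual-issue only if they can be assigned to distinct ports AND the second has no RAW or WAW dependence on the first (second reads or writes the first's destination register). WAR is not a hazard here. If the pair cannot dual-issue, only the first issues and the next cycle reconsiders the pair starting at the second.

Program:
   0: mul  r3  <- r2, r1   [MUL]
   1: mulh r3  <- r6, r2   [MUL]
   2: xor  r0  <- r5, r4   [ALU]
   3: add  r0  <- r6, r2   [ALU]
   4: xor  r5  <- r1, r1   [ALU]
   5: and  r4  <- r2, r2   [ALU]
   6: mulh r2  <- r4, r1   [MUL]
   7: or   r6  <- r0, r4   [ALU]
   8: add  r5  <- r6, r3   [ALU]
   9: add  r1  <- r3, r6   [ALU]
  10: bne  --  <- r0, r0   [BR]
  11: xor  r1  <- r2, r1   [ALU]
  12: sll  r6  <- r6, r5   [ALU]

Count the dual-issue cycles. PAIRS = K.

#0 head=0: mul i0 no-port MUL/MUL
#1 head=1: mulh xor i1/i2 dual
#2 head=3: add xor i3/i4 dual
#3 head=5: and i5 RAW r4
#4 head=6: mulh or i6/i7 dual
#5 head=8: add add i8/i9 dual
#6 head=10: bne xor i10/i11 dual
#7 head=12: sll i12 tail

PAIRS = 5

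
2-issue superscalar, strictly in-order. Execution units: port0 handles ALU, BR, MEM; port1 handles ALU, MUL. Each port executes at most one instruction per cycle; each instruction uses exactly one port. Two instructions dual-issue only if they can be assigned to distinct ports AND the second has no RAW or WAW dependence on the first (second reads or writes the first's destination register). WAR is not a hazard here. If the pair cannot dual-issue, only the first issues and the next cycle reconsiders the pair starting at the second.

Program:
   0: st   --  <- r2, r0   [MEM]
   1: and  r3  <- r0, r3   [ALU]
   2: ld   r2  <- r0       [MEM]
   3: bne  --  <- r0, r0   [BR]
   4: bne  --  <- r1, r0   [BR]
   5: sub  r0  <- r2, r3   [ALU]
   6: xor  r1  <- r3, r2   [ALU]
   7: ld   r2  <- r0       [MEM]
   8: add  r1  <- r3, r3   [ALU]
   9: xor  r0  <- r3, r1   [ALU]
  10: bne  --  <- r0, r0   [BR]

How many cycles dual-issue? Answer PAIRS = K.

PAIRS = 3

c0: i0,i1 st+and  pair
c1: i2 ld  no-port MEM/BR
c2: i3 bne  no-port BR/BR
c3: i4,i5 bne+sub  pair
c4: i6,i7 xor+ld  pair
c5: i8 add  RAW r1
c6: i9 xor  RAW r0
c7: i10 bne  tail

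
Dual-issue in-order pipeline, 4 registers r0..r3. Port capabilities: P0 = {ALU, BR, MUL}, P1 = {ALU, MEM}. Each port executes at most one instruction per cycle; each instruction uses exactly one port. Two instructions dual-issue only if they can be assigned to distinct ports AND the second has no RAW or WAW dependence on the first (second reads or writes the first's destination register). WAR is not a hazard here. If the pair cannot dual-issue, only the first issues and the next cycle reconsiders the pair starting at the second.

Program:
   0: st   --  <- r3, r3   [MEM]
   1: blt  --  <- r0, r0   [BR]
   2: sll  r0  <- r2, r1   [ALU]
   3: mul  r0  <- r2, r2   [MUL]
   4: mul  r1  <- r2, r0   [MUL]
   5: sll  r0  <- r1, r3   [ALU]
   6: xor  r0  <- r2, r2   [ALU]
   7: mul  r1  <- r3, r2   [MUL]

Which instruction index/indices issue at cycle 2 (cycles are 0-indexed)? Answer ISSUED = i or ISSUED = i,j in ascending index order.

0. st.MEM blt.BR @i0/i1  | dual
1. sll.ALU @i2  | WAW r0
2. mul.MUL @i3  | no-port MUL/MUL
3. mul.MUL @i4  | RAW r1
4. sll.ALU @i5  | WAW r0
5. xor.ALU mul.MUL @i6/i7  | dual

ISSUED = 3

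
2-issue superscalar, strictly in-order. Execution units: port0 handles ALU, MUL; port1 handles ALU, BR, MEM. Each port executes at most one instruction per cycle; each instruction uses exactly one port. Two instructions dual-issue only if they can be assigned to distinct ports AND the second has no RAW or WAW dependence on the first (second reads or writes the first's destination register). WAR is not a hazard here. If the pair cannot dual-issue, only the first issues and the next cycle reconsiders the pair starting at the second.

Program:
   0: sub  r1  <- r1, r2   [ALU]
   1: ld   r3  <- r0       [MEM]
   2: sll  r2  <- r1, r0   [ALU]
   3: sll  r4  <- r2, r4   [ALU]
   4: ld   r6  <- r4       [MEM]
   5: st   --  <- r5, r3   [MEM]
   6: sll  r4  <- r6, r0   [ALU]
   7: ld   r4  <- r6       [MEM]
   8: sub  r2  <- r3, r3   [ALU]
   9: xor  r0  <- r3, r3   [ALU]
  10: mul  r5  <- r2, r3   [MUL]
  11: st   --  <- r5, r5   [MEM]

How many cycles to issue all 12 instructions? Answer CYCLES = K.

c0: i0+i1 sub.ALU+ld.MEM  dual
c1: i2 sll.ALU  RAW r2
c2: i3 sll.ALU  RAW r4
c3: i4 ld.MEM  no-port MEM/MEM
c4: i5+i6 st.MEM+sll.ALU  dual
c5: i7+i8 ld.MEM+sub.ALU  dual
c6: i9+i10 xor.ALU+mul.MUL  dual
c7: i11 st.MEM  tail

CYCLES = 8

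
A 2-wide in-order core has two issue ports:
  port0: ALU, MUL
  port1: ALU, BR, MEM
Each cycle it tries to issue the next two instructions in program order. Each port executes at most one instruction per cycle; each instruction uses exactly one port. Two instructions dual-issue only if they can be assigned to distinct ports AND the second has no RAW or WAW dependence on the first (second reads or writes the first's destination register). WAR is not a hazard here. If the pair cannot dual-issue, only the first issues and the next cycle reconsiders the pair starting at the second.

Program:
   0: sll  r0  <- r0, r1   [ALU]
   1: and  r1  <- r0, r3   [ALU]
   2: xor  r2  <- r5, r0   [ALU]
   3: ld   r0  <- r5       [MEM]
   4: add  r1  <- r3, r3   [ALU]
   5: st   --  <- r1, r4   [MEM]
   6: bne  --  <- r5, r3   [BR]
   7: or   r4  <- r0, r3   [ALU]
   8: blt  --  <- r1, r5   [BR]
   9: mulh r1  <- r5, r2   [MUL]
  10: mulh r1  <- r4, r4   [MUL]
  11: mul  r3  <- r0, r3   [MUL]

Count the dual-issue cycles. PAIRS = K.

[0] i0  sll.ALU  -- RAW r0
[1] i1/i2  and.ALU xor.ALU  -- dual
[2] i3/i4  ld.MEM add.ALU  -- dual
[3] i5  st.MEM  -- no-port MEM/BR
[4] i6/i7  bne.BR or.ALU  -- dual
[5] i8/i9  blt.BR mulh.MUL  -- dual
[6] i10  mulh.MUL  -- no-port MUL/MUL
[7] i11  mul.MUL  -- tail

PAIRS = 4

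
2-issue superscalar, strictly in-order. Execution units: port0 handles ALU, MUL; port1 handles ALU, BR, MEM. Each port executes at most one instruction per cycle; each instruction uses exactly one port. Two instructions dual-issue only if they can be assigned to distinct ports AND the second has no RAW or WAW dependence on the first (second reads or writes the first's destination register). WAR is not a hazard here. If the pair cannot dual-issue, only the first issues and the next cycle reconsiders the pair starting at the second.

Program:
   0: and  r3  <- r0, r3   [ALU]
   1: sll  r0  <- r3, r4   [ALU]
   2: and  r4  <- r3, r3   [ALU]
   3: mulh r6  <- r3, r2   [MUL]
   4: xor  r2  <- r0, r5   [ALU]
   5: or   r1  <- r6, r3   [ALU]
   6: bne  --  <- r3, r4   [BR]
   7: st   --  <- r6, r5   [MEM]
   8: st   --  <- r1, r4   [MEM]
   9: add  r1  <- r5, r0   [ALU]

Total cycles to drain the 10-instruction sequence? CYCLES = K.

CYCLES = 6

#0 head=0: and i0 RAW r3
#1 head=1: sll;and i1/i2 pair
#2 head=3: mulh;xor i3/i4 pair
#3 head=5: or;bne i5/i6 pair
#4 head=7: st i7 no-port MEM/MEM
#5 head=8: st;add i8/i9 pair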